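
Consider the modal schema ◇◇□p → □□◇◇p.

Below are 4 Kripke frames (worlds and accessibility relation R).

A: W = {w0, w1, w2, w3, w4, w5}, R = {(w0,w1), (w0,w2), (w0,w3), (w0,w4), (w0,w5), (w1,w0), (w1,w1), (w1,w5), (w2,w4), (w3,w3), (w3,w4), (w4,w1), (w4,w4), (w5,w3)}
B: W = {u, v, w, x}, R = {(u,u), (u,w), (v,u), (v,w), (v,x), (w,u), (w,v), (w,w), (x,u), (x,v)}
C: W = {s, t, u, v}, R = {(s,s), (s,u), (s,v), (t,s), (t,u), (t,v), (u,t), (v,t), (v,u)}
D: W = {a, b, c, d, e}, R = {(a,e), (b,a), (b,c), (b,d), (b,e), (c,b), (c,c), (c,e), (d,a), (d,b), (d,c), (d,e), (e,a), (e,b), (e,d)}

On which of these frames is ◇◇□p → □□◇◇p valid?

B

Frame correspondent (Sahlqvist): ∀x ∀y ∀z ((xR²y ∧ xR²z) → ∃w (yRw ∧ zR²w)) — i.e. a generalized confluence (Geach) condition.
A: fails — w0R²w1, w0R²w5 but no w with w1Rw and w5R²w.
B: satisfies the condition.
C: fails — sR²u, sR²u but no w with uRw and uR²w.
D: fails — aR²a, aR²a but no w with aRw and aR²w.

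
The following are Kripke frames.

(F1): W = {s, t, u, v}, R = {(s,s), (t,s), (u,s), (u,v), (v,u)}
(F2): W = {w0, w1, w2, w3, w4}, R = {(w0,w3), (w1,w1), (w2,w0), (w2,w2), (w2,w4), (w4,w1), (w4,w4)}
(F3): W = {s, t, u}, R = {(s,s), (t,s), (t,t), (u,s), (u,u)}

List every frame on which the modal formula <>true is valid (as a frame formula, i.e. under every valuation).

This is the axiom for seriality; its first-order frame correspondent is forall x exists y Rxy.
(F1): holds.
(F2): fails — world w3 has no successor.
(F3): holds.

(F1), (F3)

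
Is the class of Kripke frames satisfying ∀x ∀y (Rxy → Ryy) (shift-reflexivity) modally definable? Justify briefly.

Yes — defined by □(□q → q)

Yes: it is shift-reflexivity, defined by the T□ schema □(□q → q).
Suppose □(□q→q) is valid. Take Rxy and set V(q)={w : Ryw}. Then at y, □q holds; since □(□q→q) at x, □q→q at y, so q at y, i.e. Ryy.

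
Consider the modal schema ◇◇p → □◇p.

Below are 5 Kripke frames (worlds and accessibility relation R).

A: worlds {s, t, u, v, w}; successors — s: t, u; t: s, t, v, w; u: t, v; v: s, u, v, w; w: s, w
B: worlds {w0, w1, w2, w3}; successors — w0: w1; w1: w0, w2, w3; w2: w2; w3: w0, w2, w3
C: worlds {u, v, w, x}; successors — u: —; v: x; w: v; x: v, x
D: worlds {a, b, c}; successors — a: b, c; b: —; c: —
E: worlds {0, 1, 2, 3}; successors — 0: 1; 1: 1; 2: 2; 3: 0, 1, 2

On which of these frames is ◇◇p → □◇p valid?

D

Frame correspondent (Sahlqvist): ∀x ∀y ∀z ((xR²y ∧ xRz) → ∃w (y = w ∧ zRw)) — i.e. a generalized confluence (Geach) condition.
A: fails — sR²s, sRu but no w* with s=w* and uRw*.
B: fails — w1R²w0, w1Rw0 but no w with w0=w and w0Rw.
C: fails — xR²v, xRv but no t with v=t and vRt.
D: condition met.
E: fails — 3R²1, 3R2 but no w with 1=w and 2Rw.
Valid on: D.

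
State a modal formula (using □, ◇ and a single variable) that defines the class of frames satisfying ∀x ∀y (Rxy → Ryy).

The condition is shift-reflexivity. The T□ schema □(□r → r) defines it.
Suppose □(□r→r) is valid. Take Rxy and set V(r)={w : Ryw}. Then at y, □r holds; since □(□r→r) at x, □r→r at y, so r at y, i.e. Ryy.

□(□r → r)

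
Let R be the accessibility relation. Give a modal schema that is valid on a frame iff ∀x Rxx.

□p → p

A defining formula is □p → p (the T axiom).
Suppose □p→p is valid. At any x set V(p)={w : Rxw}. Then □p holds at x, so p holds at x, i.e. Rxx.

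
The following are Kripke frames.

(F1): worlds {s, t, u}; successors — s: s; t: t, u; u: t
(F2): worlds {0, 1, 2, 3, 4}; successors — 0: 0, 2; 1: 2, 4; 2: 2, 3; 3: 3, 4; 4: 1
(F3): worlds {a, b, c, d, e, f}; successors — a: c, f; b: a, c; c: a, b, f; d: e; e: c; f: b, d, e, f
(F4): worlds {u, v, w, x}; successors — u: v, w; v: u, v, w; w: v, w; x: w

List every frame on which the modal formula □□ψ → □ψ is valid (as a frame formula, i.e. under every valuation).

The schema corresponds to density: ∀x ∀y (Rxy → ∃z (Rxz ∧ Rzy)).
(F1): ✓.
(F2): fails — R14 but no z with R1z and Rz4.
(F3): fails — Rde but no z with Rdz and Rze.
(F4): ✓.

(F1), (F4)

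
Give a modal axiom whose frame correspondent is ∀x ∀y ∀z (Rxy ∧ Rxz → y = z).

A defining formula is ◇ψ → □ψ (the CD axiom).
Suppose ◇ψ→□ψ is valid. Take Rxy, Rxz and set V(ψ)={y}. Then ◇ψ at x, so □ψ at x, so ψ at z, i.e. z=y.

◇ψ → □ψ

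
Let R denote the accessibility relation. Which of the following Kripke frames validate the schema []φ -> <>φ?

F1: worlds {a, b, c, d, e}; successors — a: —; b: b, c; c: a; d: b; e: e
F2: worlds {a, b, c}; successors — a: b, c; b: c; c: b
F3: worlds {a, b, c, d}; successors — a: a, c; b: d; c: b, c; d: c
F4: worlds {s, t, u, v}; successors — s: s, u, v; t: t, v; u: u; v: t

Frame correspondent (Sahlqvist): forall x exists y Rxy — i.e. seriality.
F1: fails — world a has no successor.
F2: condition met.
F3: condition met.
F4: condition met.

F2, F3, F4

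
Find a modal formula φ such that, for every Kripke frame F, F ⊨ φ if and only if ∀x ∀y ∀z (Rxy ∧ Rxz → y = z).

A defining formula is ◇s → □s (the CD axiom).

◇s → □s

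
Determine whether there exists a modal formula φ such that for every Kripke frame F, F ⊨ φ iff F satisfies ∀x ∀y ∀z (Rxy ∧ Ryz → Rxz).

Definable; □p → □□p defines it

This is a Sahlqvist condition; the 4 axiom □p → □□p defines it.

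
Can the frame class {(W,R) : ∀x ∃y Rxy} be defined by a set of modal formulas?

Definable; □p → ◇p defines it

This is a Sahlqvist condition; the D axiom □p → ◇p defines it.
Suppose □p→◇p is valid. At any x set V(p)=W. Then □p at x, so ◇p at x, so x has a successor.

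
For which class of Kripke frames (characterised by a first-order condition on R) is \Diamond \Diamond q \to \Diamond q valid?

transitivity: \forall x \forall y \forall z (Rxy \wedge Ryz \to Rxz)

Replacing q by ¬q and contraposing gives the equivalent schema □q → □□q.
Suppose □q→□□q is valid. Take Rxy, Ryz and set V(q)={w : Rxw}. Then □q at x, so □□q at x, so □q at y, so q at z, i.e. Rxz.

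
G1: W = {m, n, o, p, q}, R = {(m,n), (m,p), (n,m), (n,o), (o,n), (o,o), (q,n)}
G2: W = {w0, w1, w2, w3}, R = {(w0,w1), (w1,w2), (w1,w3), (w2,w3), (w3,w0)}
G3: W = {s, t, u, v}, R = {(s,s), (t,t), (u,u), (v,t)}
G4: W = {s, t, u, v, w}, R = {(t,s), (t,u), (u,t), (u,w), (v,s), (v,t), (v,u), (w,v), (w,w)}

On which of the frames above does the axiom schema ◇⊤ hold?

This is the axiom for seriality; its first-order frame correspondent is ∀x ∃y Rxy.
G1: fails — world p has no successor.
G2: holds.
G3: holds.
G4: fails — world s has no successor.
Valid on: G2, G3.

G2, G3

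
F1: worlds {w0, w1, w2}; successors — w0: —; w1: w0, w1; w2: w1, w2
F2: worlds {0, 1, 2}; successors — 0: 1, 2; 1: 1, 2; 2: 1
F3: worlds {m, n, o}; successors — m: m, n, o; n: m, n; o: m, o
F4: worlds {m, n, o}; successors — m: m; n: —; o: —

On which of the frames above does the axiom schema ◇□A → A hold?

Frame correspondent (Sahlqvist): ∀x ∀y (Rxy → Ryx) — i.e. symmetry.
F1: fails — Rw1w0 but not Rw0w1.
F2: fails — R02 but not R20.
F3: ✓.
F4: ✓.

F3, F4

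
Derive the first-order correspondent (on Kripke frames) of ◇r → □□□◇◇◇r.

This is a Sahlqvist (Geach-type) schema ◇^1□^0r → □^3◇^3r.
Minimal-valuation argument: fix x; take any y with xR^1y and any z with xR^3z. Set V(r) to the set of worlds R-reachable from y in exactly 0 steps. Then □^0r holds at y, so the antecedent holds at x; validity forces ◇^3r at z, giving a w with zR^3w and yR^0w.
First-order correspondent: ∀x ∀y ∀z ((xRy ∧ xR³z) → ∃w (y = w ∧ zR³w)).

∀x ∀y ∀z ((xRy ∧ xR³z) → ∃w (y = w ∧ zR³w))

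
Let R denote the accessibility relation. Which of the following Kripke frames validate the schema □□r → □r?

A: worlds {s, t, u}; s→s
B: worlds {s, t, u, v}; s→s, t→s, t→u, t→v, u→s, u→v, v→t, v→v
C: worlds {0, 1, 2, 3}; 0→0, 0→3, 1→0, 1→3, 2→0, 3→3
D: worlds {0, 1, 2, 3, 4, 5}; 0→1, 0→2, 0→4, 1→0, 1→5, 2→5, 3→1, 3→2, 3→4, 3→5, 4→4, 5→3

The schema corresponds to density: ∀x ∀y (Rxy → ∃z (Rxz ∧ Rzy)).
A: satisfies the condition.
B: fails — Rtu but no z with Rtz and Rzu.
C: satisfies the condition.
D: fails — R10 but no z with R1z and Rz0.
Valid on: A, C.

A, C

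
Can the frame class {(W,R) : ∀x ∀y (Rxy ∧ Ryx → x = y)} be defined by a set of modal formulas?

If a class were modally definable it would be closed under surjective bounded morphisms (Goldblatt–Thomason).
The 8-cycle (worlds s,t,u,v,w,x,y,z with s→t→u→v→w→x→y→z→s) is antisymmetric. Sending even-indexed worlds to a and odd-indexed worlds to b is a surjective bounded morphism onto the two-world frame with a↔b, which is not antisymmetric.
So the class is not modally definable.

Not definable by any modal formula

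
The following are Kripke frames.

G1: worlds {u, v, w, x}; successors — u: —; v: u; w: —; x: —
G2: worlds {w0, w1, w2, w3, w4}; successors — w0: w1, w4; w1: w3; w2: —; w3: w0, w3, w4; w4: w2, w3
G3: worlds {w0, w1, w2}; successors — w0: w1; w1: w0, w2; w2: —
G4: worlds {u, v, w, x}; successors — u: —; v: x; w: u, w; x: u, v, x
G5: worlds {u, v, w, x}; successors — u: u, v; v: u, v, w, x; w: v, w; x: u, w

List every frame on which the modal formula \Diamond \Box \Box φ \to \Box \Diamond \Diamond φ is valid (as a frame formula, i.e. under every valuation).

G5

Frame correspondent (Sahlqvist): \forall x \forall y \forall z ((xRy \wedge xRz) \to \exists w (y R^2 w \wedge z R^2 w)) — i.e. a generalized confluence (Geach) condition.
G1: fails — vRu, vRu but no t with uR²t and uR²t.
G2: fails — w4Rw2, w4Rw2 but no w with w2R²w and w2R²w.
G3: fails — w1Rw0, w1Rw2 but no w with w0R²w and w2R²w.
G4: fails — wRu, wRu but no t with uR²t and uR²t.
G5: satisfies the condition.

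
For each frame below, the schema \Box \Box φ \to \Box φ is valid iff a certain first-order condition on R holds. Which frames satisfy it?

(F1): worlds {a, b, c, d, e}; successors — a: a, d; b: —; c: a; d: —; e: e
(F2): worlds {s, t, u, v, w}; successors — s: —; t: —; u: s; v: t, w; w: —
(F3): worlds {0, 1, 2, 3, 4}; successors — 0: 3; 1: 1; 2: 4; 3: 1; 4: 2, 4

The schema corresponds to density: \forall x \forall y (Rxy \to \exists z (Rxz \wedge Rzy)).
(F1): holds.
(F2): fails — Rus but no z with Ruz and Rzs.
(F3): fails — R03 but no z with R0z and Rz3.
Valid on: (F1).

(F1)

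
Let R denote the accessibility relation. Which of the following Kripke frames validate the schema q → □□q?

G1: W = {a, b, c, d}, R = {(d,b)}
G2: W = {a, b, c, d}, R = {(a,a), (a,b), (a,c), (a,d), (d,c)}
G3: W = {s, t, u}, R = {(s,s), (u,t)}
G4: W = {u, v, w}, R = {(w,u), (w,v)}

G1, G3, G4

Frame correspondent (Sahlqvist): ∀x ∀z (xR²z → ∃w (x = w ∧ z = w)) — i.e. a generalized confluence (Geach) condition.
G1: satisfies the condition.
G2: fails — aR²b but a ≠ b.
G3: satisfies the condition.
G4: satisfies the condition.
Valid on: G1, G3, G4.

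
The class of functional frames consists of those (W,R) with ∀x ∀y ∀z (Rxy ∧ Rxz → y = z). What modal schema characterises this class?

◇p → □p

The condition is partial functionality. The CD schema ◇p → □p defines it.
Suppose ◇p→□p is valid. Take Rxy, Rxz and set V(p)={y}. Then ◇p at x, so □p at x, so p at z, i.e. z=y.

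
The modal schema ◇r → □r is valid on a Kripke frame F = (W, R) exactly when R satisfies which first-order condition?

Suppose ◇r→□r is valid. Take Rxy, Rxz and set V(r)={y}. Then ◇r at x, so □r at x, so r at z, i.e. z=y.
Conversely, any frame satisfying ∀x ∀y ∀z (Rxy ∧ Rxz → y = z) validates the schema.
So the correspondent is partial functionality.

partial functionality: ∀x ∀y ∀z (Rxy ∧ Rxz → y = z)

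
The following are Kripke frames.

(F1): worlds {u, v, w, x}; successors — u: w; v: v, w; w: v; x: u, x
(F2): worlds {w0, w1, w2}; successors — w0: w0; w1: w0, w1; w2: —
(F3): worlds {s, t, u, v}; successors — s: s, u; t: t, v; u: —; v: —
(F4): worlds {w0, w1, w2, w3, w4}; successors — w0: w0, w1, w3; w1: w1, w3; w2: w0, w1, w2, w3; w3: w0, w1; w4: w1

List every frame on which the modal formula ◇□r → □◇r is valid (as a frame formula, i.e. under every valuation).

(F2), (F4)

Frame correspondent (Sahlqvist): ∀x ∀y ∀z (Rxy ∧ Rxz → ∃w (Ryw ∧ Rzw)) — i.e. convergence.
(F1): fails — Rxu and Rxx but u and x have no common successor.
(F2): ✓.
(F3): fails — Rsu and Rsu but u and u have no common successor.
(F4): ✓.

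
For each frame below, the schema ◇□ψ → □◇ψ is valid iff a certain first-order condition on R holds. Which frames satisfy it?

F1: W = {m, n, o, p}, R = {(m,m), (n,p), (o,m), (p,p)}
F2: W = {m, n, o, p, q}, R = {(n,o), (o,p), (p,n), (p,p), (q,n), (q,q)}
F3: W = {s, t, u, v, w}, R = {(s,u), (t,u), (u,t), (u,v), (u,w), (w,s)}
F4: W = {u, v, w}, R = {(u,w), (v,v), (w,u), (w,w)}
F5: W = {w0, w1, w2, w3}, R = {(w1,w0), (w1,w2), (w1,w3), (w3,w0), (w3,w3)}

F1, F4

Frame correspondent (Sahlqvist): ∀x ∀y ∀z (Rxy ∧ Rxz → ∃w (Ryw ∧ Rzw)) — i.e. convergence.
F1: satisfies the condition.
F2: fails — Rpn and Rpp but n and p have no common successor.
F3: fails — Ruv and Ruv but v and v have no common successor.
F4: satisfies the condition.
F5: fails — Rw1w2 and Rw1w2 but w2 and w2 have no common successor.
Valid on: F1, F4.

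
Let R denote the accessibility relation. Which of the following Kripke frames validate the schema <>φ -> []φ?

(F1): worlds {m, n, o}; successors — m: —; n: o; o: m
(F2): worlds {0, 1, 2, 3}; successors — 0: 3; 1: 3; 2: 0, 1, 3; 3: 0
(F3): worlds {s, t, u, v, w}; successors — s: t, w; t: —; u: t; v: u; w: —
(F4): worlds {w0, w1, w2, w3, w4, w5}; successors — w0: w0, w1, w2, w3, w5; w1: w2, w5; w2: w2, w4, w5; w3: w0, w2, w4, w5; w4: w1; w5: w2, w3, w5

This is the axiom for partial functionality; its first-order frame correspondent is forall x forall y forall z (Rxy & Rxz -> y = z).
(F1): holds.
(F2): fails — 2 sees both 0 and 1.
(F3): fails — s sees both t and w.
(F4): fails — w0 sees both w0 and w1.

(F1)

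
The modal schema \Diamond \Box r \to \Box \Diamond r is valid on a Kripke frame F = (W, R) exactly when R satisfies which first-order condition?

convergence

This schema is the .2 axiom.
It corresponds to convergence: \forall x \forall y \forall z (Rxy \wedge Rxz \to \exists w (Ryw \wedge Rzw)).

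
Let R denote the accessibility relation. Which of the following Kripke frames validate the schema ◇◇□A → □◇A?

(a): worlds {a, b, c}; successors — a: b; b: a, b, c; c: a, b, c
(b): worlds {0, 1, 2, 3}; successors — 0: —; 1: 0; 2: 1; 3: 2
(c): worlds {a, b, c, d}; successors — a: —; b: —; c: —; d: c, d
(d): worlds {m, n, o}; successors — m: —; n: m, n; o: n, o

Frame correspondent (Sahlqvist): ∀x ∀y ∀z ((xR²y ∧ xRz) → ∃w (yRw ∧ zRw)) — i.e. a generalized confluence (Geach) condition.
(a): ✓.
(b): fails — 2R²0, 2R1 but no w with 0Rw and 1Rw.
(c): fails — dR²c, dRc but no w with cRw and cRw.
(d): fails — nR²m, nRm but no w with mRw and mRw.
Valid on: (a).

(a)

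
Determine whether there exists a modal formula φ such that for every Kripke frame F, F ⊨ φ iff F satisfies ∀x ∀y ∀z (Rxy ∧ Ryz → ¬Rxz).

Not modally definable

Any modally definable frame class is closed under surjective bounded morphisms.
The 7-cycle (worlds s,t,u,v,w,x,y with s→t→u→v→w→x→y→s) is intransitive. Mapping every world to a single reflexive point • is a surjective bounded morphism; the reflexive point is not intransitive (R••∧R•• but R••).
So the class is not modally definable.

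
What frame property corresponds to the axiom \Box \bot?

This schema is the Ver axiom.
Its frame correspondent is emptiness of R — \forall x \forall y \neg Rxy.

Emptiness of R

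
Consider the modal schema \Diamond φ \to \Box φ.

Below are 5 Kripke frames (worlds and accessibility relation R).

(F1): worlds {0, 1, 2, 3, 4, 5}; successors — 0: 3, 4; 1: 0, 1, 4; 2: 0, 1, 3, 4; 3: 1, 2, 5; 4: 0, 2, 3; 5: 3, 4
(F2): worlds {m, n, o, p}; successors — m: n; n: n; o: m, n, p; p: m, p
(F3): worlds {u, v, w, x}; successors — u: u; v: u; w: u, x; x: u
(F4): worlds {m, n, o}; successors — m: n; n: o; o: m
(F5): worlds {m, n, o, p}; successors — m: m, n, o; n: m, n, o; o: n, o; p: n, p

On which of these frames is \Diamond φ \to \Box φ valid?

This is the axiom for partial functionality; its first-order frame correspondent is \forall x \forall y \forall z (Rxy \wedge Rxz \to y = z).
(F1): fails — 0 sees both 3 and 4.
(F2): fails — o sees both m and n.
(F3): fails — w sees both u and x.
(F4): condition met.
(F5): fails — m sees both m and n.
Valid on: (F4).

(F4)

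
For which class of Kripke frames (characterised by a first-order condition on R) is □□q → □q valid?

Suppose □□q→□q is valid. Take Rxy and set V(q)={w : xR²w}. Then □□q at x, so □q at x, so q at y, i.e. ∃z(Rxz∧Rzy).
Conversely, on a frame with density the schema holds at every world under every valuation.
So the correspondent is density.

density: ∀x ∀y (Rxy → ∃z (Rxz ∧ Rzy))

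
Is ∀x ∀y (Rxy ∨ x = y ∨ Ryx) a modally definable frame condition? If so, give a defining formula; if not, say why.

If a class were modally definable it would be closed under disjoint unions (Goldblatt–Thomason).
Take 2 disjoint single-world reflexive frames: each is trivially connected, but their disjoint union has 2 worlds with no edge between distinct components, so it is not connected.
So the class is not modally definable.

No — not modally definable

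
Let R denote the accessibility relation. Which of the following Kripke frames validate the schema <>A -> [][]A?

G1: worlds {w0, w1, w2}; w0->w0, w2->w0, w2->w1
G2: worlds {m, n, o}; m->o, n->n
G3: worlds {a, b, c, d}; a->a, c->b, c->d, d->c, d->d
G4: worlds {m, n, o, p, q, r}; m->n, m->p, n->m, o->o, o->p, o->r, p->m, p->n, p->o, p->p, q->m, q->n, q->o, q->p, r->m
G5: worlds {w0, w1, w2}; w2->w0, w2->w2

G2

The schema corresponds to a generalized confluence (Geach) condition: forall x forall y forall z ((xRy & x R^2 z) -> exists w (y = w & z = w)).
G1: fails — w2Rw1, w2R²w0 but w1 ≠ w0.
G2: ✓.
G3: fails — cRb, cR²c but b ≠ c.
G4: fails — mRn, mR²m but n ≠ m.
G5: fails — w2Rw0, w2R²w2 but w0 ≠ w2.
Valid on: G2.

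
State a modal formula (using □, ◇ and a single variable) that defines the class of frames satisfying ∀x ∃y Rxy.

□ψ → ◇ψ

This is seriality; the standard corresponding axiom is D: □ψ → ◇ψ.
Suppose □ψ→◇ψ is valid. At any x set V(ψ)=W. Then □ψ at x, so ◇ψ at x, so x has a successor.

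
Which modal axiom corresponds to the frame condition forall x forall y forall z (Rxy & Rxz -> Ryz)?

◇q → □◇q

A defining formula is ◇q → □◇q (the 5 axiom).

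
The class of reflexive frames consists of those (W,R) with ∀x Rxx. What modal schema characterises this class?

□ψ → ψ

A defining formula is □ψ → ψ (the T axiom).
Suppose □ψ→ψ is valid. At any x set V(ψ)={w : Rxw}. Then □ψ holds at x, so ψ holds at x, i.e. Rxx.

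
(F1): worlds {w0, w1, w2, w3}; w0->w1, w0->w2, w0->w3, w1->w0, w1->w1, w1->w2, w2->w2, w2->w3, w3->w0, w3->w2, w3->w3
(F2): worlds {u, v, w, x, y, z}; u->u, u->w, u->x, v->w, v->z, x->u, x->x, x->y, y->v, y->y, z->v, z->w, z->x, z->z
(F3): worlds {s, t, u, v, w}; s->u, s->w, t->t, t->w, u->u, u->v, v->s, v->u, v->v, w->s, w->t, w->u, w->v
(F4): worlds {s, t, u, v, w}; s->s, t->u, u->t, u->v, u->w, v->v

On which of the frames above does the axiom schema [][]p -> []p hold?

(F1), (F2)

This is the axiom for density; its first-order frame correspondent is forall x forall y (Rxy -> exists z (Rxz & Rzy)).
(F1): condition met.
(F2): condition met.
(F3): fails — Rsw but no z with Rsz and Rzw.
(F4): fails — Ruw but no z with Ruz and Rzw.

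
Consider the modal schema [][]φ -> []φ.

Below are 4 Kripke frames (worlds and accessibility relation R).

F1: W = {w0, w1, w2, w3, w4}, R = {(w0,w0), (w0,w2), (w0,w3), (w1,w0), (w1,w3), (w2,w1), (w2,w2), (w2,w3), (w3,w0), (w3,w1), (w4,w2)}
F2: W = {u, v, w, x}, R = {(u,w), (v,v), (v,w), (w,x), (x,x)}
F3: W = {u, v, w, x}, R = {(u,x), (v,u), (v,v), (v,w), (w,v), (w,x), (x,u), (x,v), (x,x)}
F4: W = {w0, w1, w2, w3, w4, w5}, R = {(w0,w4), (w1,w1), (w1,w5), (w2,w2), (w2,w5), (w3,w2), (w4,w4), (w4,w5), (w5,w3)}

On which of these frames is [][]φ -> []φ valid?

F3

This is the axiom for density; its first-order frame correspondent is forall x forall y (Rxy -> exists z (Rxz & Rzy)).
F1: fails — Rw3w1 but no z with Rw3z and Rzw1.
F2: fails — Ruw but no z with Ruz and Rzw.
F3: condition met.
F4: fails — Rw5w3 but no z with Rw5z and Rzw3.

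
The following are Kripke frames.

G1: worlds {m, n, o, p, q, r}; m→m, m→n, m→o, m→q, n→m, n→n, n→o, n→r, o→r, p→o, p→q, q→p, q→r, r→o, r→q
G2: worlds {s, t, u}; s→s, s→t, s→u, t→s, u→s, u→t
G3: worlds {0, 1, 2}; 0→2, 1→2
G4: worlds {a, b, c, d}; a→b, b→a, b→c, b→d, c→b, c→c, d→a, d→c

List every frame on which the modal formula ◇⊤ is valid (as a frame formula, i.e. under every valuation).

The schema corresponds to seriality: ∀x ∃y Rxy.
G1: satisfies the condition.
G2: satisfies the condition.
G3: fails — world 2 has no successor.
G4: satisfies the condition.
Valid on: G1, G2, G4.

G1, G2, G4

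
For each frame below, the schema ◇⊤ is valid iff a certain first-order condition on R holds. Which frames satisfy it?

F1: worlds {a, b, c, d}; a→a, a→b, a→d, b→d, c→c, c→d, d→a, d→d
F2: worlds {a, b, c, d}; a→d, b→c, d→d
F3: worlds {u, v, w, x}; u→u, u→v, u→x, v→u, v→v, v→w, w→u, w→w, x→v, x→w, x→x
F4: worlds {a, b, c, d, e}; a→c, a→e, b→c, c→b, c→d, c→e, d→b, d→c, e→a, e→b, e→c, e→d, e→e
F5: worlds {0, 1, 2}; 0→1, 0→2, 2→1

F1, F3, F4

The schema corresponds to seriality: ∀x ∃y Rxy.
F1: satisfies the condition.
F2: fails — world c has no successor.
F3: satisfies the condition.
F4: satisfies the condition.
F5: fails — world 1 has no successor.
Valid on: F1, F3, F4.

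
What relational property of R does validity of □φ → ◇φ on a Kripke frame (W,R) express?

seriality

Suppose □φ→◇φ is valid. At any x set V(φ)=W. Then □φ at x, so ◇φ at x, so x has a successor.
Conversely, any frame satisfying ∀x ∃y Rxy validates the schema.
Frame condition: ∀x ∃y Rxy.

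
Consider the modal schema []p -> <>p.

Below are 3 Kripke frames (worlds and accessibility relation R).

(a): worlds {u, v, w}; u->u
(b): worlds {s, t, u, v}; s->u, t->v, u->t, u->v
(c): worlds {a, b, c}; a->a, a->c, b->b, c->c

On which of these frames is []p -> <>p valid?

(c)

Frame correspondent (Sahlqvist): forall x exists y Rxy — i.e. seriality.
(a): fails — world v has no successor.
(b): fails — world v has no successor.
(c): ✓.
Valid on: (c).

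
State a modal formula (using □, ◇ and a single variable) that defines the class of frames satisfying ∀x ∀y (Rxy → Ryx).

A defining formula is s → □◇s (the B axiom).
Suppose s→□◇s is valid. Take Rxy and set V(s)={x}. Then s at x, so □◇s at x, so ◇s at y, so some z with Ryz has s; z=x, i.e. Ryx.

s → □◇s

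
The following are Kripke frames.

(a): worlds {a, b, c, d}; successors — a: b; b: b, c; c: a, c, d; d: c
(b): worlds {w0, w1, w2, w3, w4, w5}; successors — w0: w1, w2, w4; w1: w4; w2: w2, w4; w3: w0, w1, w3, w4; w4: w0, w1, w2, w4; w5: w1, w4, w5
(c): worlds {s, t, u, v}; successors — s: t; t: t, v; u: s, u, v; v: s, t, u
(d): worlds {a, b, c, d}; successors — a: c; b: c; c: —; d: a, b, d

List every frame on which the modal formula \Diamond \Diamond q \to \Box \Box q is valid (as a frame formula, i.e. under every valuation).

Frame correspondent (Sahlqvist): \forall x \forall y \forall z ((x R^2 y \wedge x R^2 z) \to \exists w (y = w \wedge z = w)) — i.e. a generalized confluence (Geach) condition.
(a): fails — aR²b, aR²c but b ≠ c.
(b): fails — w0R²w0, w0R²w1 but w0 ≠ w1.
(c): fails — sR²t, sR²v but t ≠ v.
(d): fails — dR²a, dR²b but a ≠ b.
Valid on no frame.

none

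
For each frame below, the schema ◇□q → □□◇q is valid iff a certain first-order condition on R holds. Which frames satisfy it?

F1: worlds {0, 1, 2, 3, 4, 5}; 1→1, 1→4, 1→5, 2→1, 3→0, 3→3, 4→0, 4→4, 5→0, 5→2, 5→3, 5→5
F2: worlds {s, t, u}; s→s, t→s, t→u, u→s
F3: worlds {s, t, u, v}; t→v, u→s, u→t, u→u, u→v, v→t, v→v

Frame correspondent (Sahlqvist): ∀x ∀y ∀z ((xRy ∧ xR²z) → ∃w (yRw ∧ zRw)) — i.e. a generalized confluence (Geach) condition.
F1: fails — 1R1, 1R²0 but no w with 1Rw and 0Rw.
F2: satisfies the condition.
F3: fails — uRs, uR²s but no w with sRw and sRw.

F2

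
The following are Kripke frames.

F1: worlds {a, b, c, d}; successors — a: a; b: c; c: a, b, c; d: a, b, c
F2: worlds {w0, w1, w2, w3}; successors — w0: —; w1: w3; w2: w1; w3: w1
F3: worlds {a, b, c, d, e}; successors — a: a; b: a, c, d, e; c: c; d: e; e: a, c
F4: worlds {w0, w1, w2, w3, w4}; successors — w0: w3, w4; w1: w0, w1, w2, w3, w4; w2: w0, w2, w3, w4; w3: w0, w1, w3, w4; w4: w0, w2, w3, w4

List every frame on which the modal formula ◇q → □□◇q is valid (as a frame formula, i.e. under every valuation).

F2

This is the axiom for a generalized confluence (Geach) condition; its first-order frame correspondent is ∀x ∀y ∀z ((xRy ∧ xR²z) → ∃w (y = w ∧ zRw)).
F1: fails — bRc, bR²a but no w with c=w and aRw.
F2: ✓.
F3: fails — bRa, bR²c but no w with a=w and cRw.
F4: fails — w1Rw0, w1R²w0 but no w with w0=w and w0Rw.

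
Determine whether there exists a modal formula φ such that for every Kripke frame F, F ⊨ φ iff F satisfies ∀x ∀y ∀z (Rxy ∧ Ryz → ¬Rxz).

If a class were modally definable it would be closed under surjective bounded morphisms (Goldblatt–Thomason).
The 3-cycle (worlds w0,w1,w2 with w0→w1→w2→w0) is intransitive. Mapping every world to a single reflexive point • is a surjective bounded morphism; the reflexive point is not intransitive (R••∧R•• but R••).
So the class is not modally definable.

No — not modally definable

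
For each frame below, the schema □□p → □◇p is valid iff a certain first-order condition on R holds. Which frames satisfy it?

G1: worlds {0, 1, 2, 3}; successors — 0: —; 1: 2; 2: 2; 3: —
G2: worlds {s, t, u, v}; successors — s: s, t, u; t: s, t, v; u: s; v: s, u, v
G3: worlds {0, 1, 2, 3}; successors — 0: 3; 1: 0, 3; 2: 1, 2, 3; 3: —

G1, G2

Frame correspondent (Sahlqvist): ∀x ∀z (xRz → ∃w (xR²w ∧ zRw)) — i.e. a generalized confluence (Geach) condition.
G1: condition met.
G2: condition met.
G3: fails — 0R3 but no w with 0R²w and 3Rw.
Valid on: G1, G2.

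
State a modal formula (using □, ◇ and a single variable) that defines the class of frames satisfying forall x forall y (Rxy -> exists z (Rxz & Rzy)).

This is density; the standard corresponding axiom is C4: □□ψ → □ψ.
Suppose □□ψ→□ψ is valid. Take Rxy and set V(ψ)={w : xR²w}. Then □□ψ at x, so □ψ at x, so ψ at y, i.e. ∃z(Rxz∧Rzy).

□□ψ → □ψ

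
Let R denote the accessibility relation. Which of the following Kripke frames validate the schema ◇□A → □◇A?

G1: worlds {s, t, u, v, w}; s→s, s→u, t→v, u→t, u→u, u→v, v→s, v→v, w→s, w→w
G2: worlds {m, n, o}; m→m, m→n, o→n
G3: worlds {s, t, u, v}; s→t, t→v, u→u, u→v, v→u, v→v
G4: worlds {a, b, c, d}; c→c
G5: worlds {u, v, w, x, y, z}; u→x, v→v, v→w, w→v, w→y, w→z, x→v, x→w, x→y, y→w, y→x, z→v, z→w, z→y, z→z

G1, G3, G4

The schema corresponds to convergence: ∀x ∀y ∀z (Rxy ∧ Rxz → ∃w (Ryw ∧ Rzw)).
G1: satisfies the condition.
G2: fails — Rmn and Rmn but n and n have no common successor.
G3: satisfies the condition.
G4: satisfies the condition.
G5: fails — Rxw and Rxy but w and y have no common successor.
Valid on: G1, G3, G4.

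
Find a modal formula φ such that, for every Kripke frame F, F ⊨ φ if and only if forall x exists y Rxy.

□p → ◇p

The condition is seriality. The D schema □p → ◇p defines it.
Suppose □p→◇p is valid. At any x set V(p)=W. Then □p at x, so ◇p at x, so x has a successor.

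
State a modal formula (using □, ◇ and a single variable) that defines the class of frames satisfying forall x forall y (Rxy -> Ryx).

A defining formula is r → □◇r (the B axiom).

r → □◇r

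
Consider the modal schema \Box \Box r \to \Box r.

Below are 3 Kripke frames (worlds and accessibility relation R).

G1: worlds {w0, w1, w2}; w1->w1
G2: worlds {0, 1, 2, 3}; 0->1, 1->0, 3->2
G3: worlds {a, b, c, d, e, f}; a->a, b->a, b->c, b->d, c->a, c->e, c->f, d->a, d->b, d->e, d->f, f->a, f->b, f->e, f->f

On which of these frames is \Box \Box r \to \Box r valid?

This is the axiom for density; its first-order frame correspondent is \forall x \forall y (Rxy \to \exists z (Rxz \wedge Rzy)).
G1: condition met.
G2: fails — R01 but no z with R0z and Rz1.
G3: fails — Rbc but no z with Rbz and Rzc.
Valid on: G1.

G1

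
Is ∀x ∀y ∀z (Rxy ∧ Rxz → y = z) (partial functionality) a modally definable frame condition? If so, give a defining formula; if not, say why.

The condition is partial functionality. A defining modal formula is ◇q → □q.
Suppose ◇q→□q is valid. Take Rxy, Rxz and set V(q)={y}. Then ◇q at x, so □q at x, so q at z, i.e. z=y.

Definable; ◇q → □q defines it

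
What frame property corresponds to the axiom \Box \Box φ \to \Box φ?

Suppose □□φ→□φ is valid. Take Rxy and set V(φ)={w : xR²w}. Then □□φ at x, so □φ at x, so φ at y, i.e. ∃z(Rxz∧Rzy).
The converse is a direct semantic check.
So the correspondent is density.

density: \forall x \forall y (Rxy \to \exists z (Rxz \wedge Rzy))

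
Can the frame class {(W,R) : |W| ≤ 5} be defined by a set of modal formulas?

No

Any modally definable frame class is closed under disjoint unions.
Any modal formula valid on each of 6 disjoint one-world frames is valid on their disjoint union (validity is preserved under disjoint unions). Each one-world frame has |W|=1≤5, but the union has |W|=6.
So the class is not modally definable.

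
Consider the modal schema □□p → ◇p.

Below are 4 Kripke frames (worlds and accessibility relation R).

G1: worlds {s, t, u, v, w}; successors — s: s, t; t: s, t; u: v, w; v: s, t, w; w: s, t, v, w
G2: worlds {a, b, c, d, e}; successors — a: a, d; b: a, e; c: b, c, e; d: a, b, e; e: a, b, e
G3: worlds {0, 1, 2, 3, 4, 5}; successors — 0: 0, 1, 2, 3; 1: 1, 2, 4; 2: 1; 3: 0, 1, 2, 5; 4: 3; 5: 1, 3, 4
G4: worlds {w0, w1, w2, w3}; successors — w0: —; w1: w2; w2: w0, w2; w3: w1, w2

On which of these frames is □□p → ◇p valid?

The schema corresponds to a generalized confluence (Geach) condition: ∀x ∃w (xR²w ∧ xRw).
G1: satisfies the condition.
G2: satisfies the condition.
G3: fails — at 4 but no w with 4R²w and 4Rw.
G4: fails — at w0 but no w with w0R²w and w0Rw.

G1, G2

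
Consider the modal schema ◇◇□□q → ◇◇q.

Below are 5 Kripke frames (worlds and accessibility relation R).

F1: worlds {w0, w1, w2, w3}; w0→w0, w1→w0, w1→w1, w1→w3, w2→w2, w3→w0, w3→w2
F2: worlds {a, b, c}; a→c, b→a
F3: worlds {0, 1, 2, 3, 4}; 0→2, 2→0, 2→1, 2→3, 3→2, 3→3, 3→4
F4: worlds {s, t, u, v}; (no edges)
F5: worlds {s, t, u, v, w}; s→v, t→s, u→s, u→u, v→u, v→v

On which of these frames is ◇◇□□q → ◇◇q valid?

F1, F4, F5

The schema corresponds to a generalized confluence (Geach) condition: ∀x ∀y (xR²y → ∃w (yR²w ∧ xR²w)).
F1: satisfies the condition.
F2: fails — bR²c but no w with cR²w and bR²w.
F3: fails — 0R²1 but no w with 1R²w and 0R²w.
F4: satisfies the condition.
F5: satisfies the condition.
Valid on: F1, F4, F5.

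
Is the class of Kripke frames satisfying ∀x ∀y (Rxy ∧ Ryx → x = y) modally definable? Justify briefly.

Not modally definable

Any modally definable frame class is closed under surjective bounded morphisms.
The 8-cycle (worlds a,b,c,d,e,f,g,h with a→b→c→d→e→f→g→h→a) is antisymmetric. Sending even-indexed worlds to s and odd-indexed worlds to t is a surjective bounded morphism onto the two-world frame with s↔t, which is not antisymmetric.
So the class is not modally definable.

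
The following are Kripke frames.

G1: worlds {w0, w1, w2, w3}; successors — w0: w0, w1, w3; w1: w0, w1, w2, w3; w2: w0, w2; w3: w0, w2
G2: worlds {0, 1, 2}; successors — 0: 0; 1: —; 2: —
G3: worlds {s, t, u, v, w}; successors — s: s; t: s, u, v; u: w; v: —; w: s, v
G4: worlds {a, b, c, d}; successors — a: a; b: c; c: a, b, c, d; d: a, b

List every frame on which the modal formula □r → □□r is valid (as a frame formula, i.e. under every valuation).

The schema corresponds to transitivity: ∀x ∀y ∀z (Rxy ∧ Ryz → Rxz).
G1: fails — Rw3w0 and Rw0w1 but not Rw3w1.
G2: satisfies the condition.
G3: fails — Ruw and Rwv but not Ruv.
G4: fails — Rbc and Rcd but not Rbd.
Valid on: G2.

G2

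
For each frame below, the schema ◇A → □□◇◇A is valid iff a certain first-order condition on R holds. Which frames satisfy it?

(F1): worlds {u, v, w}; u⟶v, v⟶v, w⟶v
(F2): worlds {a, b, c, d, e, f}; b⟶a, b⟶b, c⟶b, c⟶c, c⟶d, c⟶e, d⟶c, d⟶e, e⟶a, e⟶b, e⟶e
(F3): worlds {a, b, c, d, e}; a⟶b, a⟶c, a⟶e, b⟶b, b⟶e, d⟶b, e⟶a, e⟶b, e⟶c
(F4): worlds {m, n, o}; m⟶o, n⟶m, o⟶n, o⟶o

The schema corresponds to a generalized confluence (Geach) condition: ∀x ∀y ∀z ((xRy ∧ xR²z) → ∃w (y = w ∧ zR²w)).
(F1): condition met.
(F2): fails — bRa, bR²a but no w with a=w and aR²w.
(F3): fails — aRb, aR²c but no w with b=w and cR²w.
(F4): fails — oRn, oR²n but no w with n=w and nR²w.

(F1)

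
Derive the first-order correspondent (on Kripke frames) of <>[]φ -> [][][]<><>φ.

forall x forall y forall z ((xRy & x R^3 z) -> exists w (yRw & z R^2 w))

This is a Sahlqvist (Geach-type) schema ◇^1□^1φ → □^3◇^2φ.
Minimal-valuation argument: fix x; take any y with xR^1y and any z with xR^3z. Set V(φ) to the set of worlds R-reachable from y in exactly 1 step. Then □^1φ holds at y, so the antecedent holds at x; validity forces ◇^2φ at z, giving a w with zR^2w and yR^1w.
First-order correspondent: forall x forall y forall z ((xRy & x R^3 z) -> exists w (yRw & z R^2 w)).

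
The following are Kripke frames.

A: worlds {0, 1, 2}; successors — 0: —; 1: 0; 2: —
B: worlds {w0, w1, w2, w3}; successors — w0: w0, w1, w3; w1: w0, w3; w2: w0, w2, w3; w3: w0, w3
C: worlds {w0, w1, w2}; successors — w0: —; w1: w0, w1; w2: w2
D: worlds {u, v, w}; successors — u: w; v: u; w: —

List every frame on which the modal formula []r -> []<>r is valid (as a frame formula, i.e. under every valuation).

The schema corresponds to a generalized confluence (Geach) condition: forall x forall z (xRz -> exists w (xRw & zRw)).
A: fails — 1R0 but no w with 1Rw and 0Rw.
B: condition met.
C: fails — w1Rw0 but no w with w1Rw and w0Rw.
D: fails — uRw but no t with uRt and wRt.

B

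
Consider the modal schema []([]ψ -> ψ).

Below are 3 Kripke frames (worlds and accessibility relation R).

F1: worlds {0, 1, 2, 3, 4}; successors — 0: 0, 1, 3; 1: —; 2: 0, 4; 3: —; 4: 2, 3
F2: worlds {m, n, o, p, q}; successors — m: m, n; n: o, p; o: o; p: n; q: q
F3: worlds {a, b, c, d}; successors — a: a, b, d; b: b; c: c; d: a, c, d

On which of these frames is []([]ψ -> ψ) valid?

Frame correspondent (Sahlqvist): forall x forall y (Rxy -> Ryy) — i.e. shift-reflexivity.
F1: fails — R43 but not R33.
F2: fails — Rpn but not Rnn.
F3: holds.

F3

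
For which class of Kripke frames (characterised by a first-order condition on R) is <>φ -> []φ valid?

partial functionality

Suppose ◇φ→□φ is valid. Take Rxy, Rxz and set V(φ)={y}. Then ◇φ at x, so □φ at x, so φ at z, i.e. z=y.
Conversely, on a frame with partial functionality the schema holds at every world under every valuation.
So the correspondent is partial functionality.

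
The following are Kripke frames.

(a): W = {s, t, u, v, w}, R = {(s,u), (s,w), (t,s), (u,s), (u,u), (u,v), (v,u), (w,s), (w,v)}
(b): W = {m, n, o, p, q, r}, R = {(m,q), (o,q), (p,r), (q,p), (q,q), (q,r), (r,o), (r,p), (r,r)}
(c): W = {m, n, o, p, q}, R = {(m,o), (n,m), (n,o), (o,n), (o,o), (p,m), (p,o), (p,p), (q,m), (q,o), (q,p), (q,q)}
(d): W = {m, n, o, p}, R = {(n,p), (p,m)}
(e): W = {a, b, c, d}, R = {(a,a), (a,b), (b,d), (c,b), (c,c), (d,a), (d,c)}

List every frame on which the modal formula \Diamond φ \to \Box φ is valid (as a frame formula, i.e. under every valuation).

(d)

The schema corresponds to partial functionality: \forall x \forall y \forall z (Rxy \wedge Rxz \to y = z).
(a): fails — s sees both u and w.
(b): fails — q sees both p and q.
(c): fails — n sees both m and o.
(d): satisfies the condition.
(e): fails — a sees both a and b.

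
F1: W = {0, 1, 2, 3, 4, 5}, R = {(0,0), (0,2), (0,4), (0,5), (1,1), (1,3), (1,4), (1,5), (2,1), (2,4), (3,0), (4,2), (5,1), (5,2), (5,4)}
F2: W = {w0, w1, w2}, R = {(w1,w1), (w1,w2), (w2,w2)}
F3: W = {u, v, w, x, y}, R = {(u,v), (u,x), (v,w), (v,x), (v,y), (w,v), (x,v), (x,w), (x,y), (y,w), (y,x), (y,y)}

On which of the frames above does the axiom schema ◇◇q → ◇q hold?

F2

Frame correspondent (Sahlqvist): ∀x ∀y ∀z (Rxy ∧ Ryz → Rxz) — i.e. transitivity.
F1: fails — R02 and R21 but not R01.
F2: holds.
F3: fails — Ruv and Rvw but not Ruw.
Valid on: F2.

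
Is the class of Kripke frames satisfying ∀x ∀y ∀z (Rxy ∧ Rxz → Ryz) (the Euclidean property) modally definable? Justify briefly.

Definable; ◇q → □◇q defines it

The condition is the Euclidean property. A defining modal formula is ◇q → □◇q.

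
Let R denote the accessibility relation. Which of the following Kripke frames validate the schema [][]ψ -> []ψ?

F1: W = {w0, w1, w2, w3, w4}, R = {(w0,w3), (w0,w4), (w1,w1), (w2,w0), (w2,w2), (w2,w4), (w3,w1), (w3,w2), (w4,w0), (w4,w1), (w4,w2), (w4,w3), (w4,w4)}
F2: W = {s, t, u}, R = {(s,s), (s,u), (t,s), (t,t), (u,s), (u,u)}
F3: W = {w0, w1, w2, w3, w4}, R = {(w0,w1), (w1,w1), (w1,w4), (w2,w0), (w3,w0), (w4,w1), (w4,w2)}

The schema corresponds to density: forall x forall y (Rxy -> exists z (Rxz & Rzy)).
F1: satisfies the condition.
F2: satisfies the condition.
F3: fails — Rw3w0 but no z with Rw3z and Rzw0.

F1, F2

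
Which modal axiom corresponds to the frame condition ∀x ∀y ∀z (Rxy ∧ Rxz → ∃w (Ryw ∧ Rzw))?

A defining formula is ◇□r → □◇r (the .2 axiom).
Suppose ◇□r→□◇r is valid. Take Rxy, Rxz and set V(r)={w : Ryw}. Then □r at y so ◇□r at x, so □◇r at x, so ◇r at z, giving w with Rzw and Ryw.

◇□r → □◇r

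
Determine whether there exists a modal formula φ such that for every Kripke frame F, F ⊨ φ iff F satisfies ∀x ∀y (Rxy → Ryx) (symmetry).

The condition is symmetry. A defining modal formula is q → □◇q.
Suppose q→□◇q is valid. Take Rxy and set V(q)={x}. Then q at x, so □◇q at x, so ◇q at y, so some z with Ryz has q; z=x, i.e. Ryx.

Definable; q → □◇q defines it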